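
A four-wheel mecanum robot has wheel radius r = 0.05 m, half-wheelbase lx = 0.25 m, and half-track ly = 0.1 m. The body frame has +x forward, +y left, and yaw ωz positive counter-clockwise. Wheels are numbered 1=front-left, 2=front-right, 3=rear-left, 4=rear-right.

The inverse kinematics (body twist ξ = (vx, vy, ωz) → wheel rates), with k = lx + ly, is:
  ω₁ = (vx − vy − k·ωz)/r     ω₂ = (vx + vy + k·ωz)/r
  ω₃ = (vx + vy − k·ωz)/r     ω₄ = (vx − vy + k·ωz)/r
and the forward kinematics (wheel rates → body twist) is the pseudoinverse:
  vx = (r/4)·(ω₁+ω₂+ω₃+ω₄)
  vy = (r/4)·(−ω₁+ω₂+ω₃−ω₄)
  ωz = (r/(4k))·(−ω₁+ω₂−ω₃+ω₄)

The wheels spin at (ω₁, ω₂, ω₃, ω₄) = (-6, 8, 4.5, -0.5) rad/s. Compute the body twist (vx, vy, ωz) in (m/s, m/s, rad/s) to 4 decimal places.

(0.0750, 0.2375, 0.3214)

k = lx + ly = 0.25 + 0.1 = 0.3500
ω₁+ω₂+ω₃+ω₄ = 6.0000  →  vx = (0.05/4)·6.0000 = 0.0750
−ω₁+ω₂+ω₃−ω₄ = 19.0000  →  vy = (0.05/4)·19.0000 = 0.2375
−ω₁+ω₂−ω₃+ω₄ = 9.0000  →  ωz = (0.05/1.4000)·9.0000 = 0.3214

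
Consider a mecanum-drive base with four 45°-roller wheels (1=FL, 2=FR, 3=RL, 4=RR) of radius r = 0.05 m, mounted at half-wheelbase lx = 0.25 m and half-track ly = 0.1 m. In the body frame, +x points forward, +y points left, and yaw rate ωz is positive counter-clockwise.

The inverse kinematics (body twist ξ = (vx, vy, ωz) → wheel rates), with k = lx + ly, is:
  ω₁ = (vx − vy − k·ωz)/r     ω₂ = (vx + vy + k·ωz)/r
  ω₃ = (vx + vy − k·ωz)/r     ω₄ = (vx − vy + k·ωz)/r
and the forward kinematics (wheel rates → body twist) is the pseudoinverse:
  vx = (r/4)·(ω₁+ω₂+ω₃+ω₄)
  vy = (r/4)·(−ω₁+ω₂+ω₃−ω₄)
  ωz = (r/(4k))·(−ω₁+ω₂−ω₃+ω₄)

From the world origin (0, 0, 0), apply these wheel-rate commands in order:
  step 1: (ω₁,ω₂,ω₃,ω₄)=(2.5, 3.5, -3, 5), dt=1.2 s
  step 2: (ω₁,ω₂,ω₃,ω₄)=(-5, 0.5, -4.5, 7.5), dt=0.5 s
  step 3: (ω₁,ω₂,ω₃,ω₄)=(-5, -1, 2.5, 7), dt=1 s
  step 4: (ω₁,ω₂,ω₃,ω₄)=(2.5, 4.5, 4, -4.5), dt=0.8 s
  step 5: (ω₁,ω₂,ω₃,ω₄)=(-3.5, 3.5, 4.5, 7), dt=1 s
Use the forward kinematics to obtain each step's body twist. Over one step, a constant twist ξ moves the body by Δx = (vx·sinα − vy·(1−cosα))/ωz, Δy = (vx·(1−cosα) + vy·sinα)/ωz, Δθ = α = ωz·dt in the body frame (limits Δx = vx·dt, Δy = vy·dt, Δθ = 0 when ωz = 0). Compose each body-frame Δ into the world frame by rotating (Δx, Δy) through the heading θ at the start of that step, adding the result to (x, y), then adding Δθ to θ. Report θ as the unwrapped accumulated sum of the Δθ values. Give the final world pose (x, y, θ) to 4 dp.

(0.1729, 0.1754, 1.1554)

step 1: ξ=(vx,vy,ωz)=(0.1000, -0.0875, 0.3214), dt=1.2 → body Δ=(0.1370, -0.0796, 0.3857) → world pose (0.1370, -0.0796, 0.3857)
step 2: ξ=(vx,vy,ωz)=(-0.0188, -0.0813, 0.6250), dt=0.5 → body Δ=(-0.0029, -0.0414, 0.3125) → world pose (0.1499, -0.1190, 0.6982)
step 3: ξ=(vx,vy,ωz)=(0.0438, -0.0063, 0.3036), dt=1.0 → body Δ=(0.0440, 0.0004, 0.3036) → world pose (0.1834, -0.0904, 1.0018)
step 4: ξ=(vx,vy,ωz)=(0.0813, 0.1313, -0.2321), dt=0.8 → body Δ=(0.0743, 0.0984, -0.1857) → world pose (0.1405, 0.0252, 0.8161)
step 5: ξ=(vx,vy,ωz)=(0.1438, 0.0563, 0.3393), dt=1.0 → body Δ=(0.1316, 0.0793, 0.3393) → world pose (0.1729, 0.1754, 1.1554)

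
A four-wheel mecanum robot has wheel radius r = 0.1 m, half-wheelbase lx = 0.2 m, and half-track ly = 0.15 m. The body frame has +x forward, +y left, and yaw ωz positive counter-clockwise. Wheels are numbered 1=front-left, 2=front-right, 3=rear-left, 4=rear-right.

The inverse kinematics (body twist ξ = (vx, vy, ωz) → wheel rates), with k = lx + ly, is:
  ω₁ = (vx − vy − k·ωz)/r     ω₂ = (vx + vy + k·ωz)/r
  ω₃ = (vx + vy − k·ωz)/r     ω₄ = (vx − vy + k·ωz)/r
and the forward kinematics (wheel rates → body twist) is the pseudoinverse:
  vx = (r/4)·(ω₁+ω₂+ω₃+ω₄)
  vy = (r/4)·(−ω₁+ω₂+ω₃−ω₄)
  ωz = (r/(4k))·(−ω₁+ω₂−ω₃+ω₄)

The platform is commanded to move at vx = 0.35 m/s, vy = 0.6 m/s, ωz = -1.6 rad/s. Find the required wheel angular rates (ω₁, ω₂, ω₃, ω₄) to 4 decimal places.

(3.1000, 3.9000, 15.1000, -8.1000)

k = lx + ly = 0.2 + 0.15 = 0.3500;  k·ωz = 0.3500·-1.6 = -0.5600
ω₁ (FL) = (vx − vy − k·ωz)/r = 0.3100/0.1 = 3.1000
ω₂ (FR) = (vx + vy + k·ωz)/r = 0.3900/0.1 = 3.9000
ω₃ (RL) = (vx + vy − k·ωz)/r = 1.5100/0.1 = 15.1000
ω₄ (RR) = (vx − vy + k·ωz)/r = -0.8100/0.1 = -8.1000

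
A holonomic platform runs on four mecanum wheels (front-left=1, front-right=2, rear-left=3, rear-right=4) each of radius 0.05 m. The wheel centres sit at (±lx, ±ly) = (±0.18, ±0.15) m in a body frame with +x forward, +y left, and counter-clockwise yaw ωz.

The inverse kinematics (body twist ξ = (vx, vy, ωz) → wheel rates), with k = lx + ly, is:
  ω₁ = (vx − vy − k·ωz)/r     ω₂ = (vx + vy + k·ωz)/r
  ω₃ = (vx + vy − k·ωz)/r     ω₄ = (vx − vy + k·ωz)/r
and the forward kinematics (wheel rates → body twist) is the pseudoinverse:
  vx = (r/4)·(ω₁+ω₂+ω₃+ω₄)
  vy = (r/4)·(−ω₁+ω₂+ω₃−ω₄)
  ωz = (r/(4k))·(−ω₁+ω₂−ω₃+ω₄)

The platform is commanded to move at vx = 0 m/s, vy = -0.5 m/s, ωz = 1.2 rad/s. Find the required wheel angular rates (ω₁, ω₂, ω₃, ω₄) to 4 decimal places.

k = lx + ly = 0.18 + 0.15 = 0.3300;  k·ωz = 0.3300·1.2 = 0.3960
ω₁ (FL) = (vx − vy − k·ωz)/r = 0.1040/0.05 = 2.0800
ω₂ (FR) = (vx + vy + k·ωz)/r = -0.1040/0.05 = -2.0800
ω₃ (RL) = (vx + vy − k·ωz)/r = -0.8960/0.05 = -17.9200
ω₄ (RR) = (vx − vy + k·ωz)/r = 0.8960/0.05 = 17.9200

(2.0800, -2.0800, -17.9200, 17.9200)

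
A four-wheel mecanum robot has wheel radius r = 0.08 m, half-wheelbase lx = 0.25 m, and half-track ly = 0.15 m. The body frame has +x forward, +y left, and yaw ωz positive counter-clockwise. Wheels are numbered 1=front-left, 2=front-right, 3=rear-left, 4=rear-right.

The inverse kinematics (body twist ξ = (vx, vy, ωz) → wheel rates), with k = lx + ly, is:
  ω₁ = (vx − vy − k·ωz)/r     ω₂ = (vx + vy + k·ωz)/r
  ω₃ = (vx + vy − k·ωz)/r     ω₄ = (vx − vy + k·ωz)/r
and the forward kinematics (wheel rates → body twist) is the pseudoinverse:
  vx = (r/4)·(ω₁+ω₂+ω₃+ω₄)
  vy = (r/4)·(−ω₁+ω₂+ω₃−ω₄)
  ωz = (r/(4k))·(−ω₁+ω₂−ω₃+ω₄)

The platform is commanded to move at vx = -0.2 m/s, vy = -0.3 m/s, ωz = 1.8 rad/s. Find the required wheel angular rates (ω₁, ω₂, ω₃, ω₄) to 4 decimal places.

(-7.7500, 2.7500, -15.2500, 10.2500)

k = lx + ly = 0.25 + 0.15 = 0.4000;  k·ωz = 0.4000·1.8 = 0.7200
ω₁ (FL) = (vx − vy − k·ωz)/r = -0.6200/0.08 = -7.7500
ω₂ (FR) = (vx + vy + k·ωz)/r = 0.2200/0.08 = 2.7500
ω₃ (RL) = (vx + vy − k·ωz)/r = -1.2200/0.08 = -15.2500
ω₄ (RR) = (vx − vy + k·ωz)/r = 0.8200/0.08 = 10.2500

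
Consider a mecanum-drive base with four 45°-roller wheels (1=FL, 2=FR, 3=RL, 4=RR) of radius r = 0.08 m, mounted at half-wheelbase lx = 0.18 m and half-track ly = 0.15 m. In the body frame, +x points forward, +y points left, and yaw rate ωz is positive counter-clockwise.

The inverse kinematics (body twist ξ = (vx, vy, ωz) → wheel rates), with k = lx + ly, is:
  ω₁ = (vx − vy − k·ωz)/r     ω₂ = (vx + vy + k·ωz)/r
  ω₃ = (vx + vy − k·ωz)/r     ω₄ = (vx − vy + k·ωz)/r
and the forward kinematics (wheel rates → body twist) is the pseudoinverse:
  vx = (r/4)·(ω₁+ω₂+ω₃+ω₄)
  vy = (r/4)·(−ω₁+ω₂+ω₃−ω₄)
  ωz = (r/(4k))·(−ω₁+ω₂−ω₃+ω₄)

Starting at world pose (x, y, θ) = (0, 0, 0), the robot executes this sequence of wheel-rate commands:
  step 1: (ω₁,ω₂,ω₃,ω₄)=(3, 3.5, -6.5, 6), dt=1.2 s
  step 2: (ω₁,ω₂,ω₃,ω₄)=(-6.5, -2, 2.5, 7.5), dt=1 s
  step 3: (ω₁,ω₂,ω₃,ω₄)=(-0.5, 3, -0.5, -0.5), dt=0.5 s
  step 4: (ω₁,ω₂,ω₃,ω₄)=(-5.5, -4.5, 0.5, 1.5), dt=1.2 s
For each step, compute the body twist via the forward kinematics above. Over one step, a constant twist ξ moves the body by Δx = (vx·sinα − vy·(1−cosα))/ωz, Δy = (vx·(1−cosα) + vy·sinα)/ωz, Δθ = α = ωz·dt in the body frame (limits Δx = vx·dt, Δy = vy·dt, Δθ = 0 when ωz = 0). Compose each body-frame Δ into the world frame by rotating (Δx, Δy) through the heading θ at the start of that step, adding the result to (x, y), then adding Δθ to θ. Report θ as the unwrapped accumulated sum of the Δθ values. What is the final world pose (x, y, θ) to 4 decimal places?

(0.2586, -0.3345, 1.7727)

step 1: ξ=(vx,vy,ωz)=(0.1200, -0.2400, 0.7879), dt=1.2 → body Δ=(0.2498, -0.1838, 0.9455) → world pose (0.2498, -0.1838, 0.9455)
step 2: ξ=(vx,vy,ωz)=(0.0300, -0.0100, 0.5758), dt=1.0 → body Δ=(0.0312, -0.0011, 0.5758) → world pose (0.2689, -0.1592, 1.5212)
step 3: ξ=(vx,vy,ωz)=(0.0300, 0.0700, 0.2121), dt=0.5 → body Δ=(0.0131, 0.0357, 0.1061) → world pose (0.2339, -0.1443, 1.6273)
step 4: ξ=(vx,vy,ωz)=(-0.1600, 0.0000, 0.1212), dt=1.2 → body Δ=(-0.1913, -0.0139, 0.1455) → world pose (0.2586, -0.3345, 1.7727)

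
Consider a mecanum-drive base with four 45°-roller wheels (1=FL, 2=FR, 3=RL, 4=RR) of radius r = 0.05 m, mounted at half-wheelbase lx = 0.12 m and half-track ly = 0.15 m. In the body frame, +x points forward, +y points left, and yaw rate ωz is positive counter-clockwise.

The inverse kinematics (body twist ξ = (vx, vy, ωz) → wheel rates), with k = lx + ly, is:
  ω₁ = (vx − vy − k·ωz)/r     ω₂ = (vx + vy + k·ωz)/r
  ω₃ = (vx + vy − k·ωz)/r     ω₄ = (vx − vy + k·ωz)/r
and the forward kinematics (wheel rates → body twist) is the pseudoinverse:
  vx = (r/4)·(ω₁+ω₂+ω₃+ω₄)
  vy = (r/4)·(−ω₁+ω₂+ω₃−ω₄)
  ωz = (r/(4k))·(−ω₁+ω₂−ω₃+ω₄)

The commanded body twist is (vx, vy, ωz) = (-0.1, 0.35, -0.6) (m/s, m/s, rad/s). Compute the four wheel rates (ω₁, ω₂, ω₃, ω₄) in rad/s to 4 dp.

(-5.7600, 1.7600, 8.2400, -12.2400)

k = lx + ly = 0.12 + 0.15 = 0.2700;  k·ωz = 0.2700·-0.6 = -0.1620
ω₁ (FL) = (vx − vy − k·ωz)/r = -0.2880/0.05 = -5.7600
ω₂ (FR) = (vx + vy + k·ωz)/r = 0.0880/0.05 = 1.7600
ω₃ (RL) = (vx + vy − k·ωz)/r = 0.4120/0.05 = 8.2400
ω₄ (RR) = (vx − vy + k·ωz)/r = -0.6120/0.05 = -12.2400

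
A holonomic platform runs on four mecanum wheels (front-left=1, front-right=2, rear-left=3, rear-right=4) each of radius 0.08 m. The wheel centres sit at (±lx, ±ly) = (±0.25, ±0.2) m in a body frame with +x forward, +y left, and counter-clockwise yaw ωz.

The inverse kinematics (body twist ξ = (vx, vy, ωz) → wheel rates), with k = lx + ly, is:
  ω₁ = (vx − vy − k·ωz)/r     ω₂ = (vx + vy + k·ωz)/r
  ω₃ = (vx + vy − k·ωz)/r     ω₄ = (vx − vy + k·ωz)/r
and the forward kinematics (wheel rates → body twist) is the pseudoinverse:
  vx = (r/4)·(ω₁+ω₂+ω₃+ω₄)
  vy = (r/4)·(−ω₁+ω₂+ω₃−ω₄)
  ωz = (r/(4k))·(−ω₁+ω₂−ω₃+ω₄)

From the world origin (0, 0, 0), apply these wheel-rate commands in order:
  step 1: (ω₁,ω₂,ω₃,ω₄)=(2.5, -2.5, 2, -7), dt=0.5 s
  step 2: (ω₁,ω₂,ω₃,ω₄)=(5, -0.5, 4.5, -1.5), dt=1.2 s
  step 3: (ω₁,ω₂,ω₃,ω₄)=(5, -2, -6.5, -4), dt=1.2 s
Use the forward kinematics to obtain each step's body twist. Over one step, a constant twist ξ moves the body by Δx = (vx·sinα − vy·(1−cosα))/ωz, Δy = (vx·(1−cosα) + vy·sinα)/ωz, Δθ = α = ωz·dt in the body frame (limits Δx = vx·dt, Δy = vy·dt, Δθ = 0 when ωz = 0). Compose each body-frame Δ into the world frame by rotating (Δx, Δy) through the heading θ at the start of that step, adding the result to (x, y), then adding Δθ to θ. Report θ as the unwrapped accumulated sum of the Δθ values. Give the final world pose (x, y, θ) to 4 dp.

step 1: ξ=(vx,vy,ωz)=(-0.1000, 0.0800, -0.6222), dt=0.5 → body Δ=(-0.0430, 0.0471, -0.3111) → world pose (-0.0430, 0.0471, -0.3111)
step 2: ξ=(vx,vy,ωz)=(0.1500, 0.0100, -0.5111), dt=1.2 → body Δ=(0.1725, -0.0422, -0.6133) → world pose (0.1083, -0.0459, -0.9244)
step 3: ξ=(vx,vy,ωz)=(-0.1500, -0.1900, -0.2000), dt=1.2 → body Δ=(-0.2055, -0.2043, -0.2400) → world pose (-0.1786, -0.0049, -1.1644)

(-0.1786, -0.0049, -1.1644)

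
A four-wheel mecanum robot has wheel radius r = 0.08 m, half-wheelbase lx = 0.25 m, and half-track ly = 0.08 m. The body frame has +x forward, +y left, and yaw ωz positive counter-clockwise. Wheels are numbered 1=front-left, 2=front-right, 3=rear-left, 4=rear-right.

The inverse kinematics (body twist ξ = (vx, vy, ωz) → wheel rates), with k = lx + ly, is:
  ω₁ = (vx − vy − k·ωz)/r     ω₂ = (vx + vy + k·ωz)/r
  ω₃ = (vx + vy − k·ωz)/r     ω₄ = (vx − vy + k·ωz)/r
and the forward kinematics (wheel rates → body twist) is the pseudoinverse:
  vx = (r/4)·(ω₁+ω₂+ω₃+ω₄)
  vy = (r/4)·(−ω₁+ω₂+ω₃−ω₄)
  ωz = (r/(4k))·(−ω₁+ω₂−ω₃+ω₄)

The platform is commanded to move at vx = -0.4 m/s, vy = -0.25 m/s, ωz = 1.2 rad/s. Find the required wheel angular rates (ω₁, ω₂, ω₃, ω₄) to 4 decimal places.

(-6.8250, -3.1750, -13.0750, 3.0750)

k = lx + ly = 0.25 + 0.08 = 0.3300;  k·ωz = 0.3300·1.2 = 0.3960
ω₁ (FL) = (vx − vy − k·ωz)/r = -0.5460/0.08 = -6.8250
ω₂ (FR) = (vx + vy + k·ωz)/r = -0.2540/0.08 = -3.1750
ω₃ (RL) = (vx + vy − k·ωz)/r = -1.0460/0.08 = -13.0750
ω₄ (RR) = (vx − vy + k·ωz)/r = 0.2460/0.08 = 3.0750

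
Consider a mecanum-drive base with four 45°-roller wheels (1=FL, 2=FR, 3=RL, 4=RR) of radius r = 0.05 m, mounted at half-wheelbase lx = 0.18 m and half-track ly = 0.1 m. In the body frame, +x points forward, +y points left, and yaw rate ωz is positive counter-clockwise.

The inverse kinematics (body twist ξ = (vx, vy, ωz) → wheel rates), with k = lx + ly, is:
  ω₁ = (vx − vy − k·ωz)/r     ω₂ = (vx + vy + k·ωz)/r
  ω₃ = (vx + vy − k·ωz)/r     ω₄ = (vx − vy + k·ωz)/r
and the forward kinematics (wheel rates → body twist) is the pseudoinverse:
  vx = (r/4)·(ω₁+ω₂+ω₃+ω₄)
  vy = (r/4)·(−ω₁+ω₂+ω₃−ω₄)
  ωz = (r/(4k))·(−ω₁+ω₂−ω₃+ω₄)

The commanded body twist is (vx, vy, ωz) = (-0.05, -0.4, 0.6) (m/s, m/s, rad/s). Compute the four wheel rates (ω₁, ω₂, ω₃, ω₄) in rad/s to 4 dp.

(3.6400, -5.6400, -12.3600, 10.3600)

k = lx + ly = 0.18 + 0.1 = 0.2800;  k·ωz = 0.2800·0.6 = 0.1680
ω₁ (FL) = (vx − vy − k·ωz)/r = 0.1820/0.05 = 3.6400
ω₂ (FR) = (vx + vy + k·ωz)/r = -0.2820/0.05 = -5.6400
ω₃ (RL) = (vx + vy − k·ωz)/r = -0.6180/0.05 = -12.3600
ω₄ (RR) = (vx − vy + k·ωz)/r = 0.5180/0.05 = 10.3600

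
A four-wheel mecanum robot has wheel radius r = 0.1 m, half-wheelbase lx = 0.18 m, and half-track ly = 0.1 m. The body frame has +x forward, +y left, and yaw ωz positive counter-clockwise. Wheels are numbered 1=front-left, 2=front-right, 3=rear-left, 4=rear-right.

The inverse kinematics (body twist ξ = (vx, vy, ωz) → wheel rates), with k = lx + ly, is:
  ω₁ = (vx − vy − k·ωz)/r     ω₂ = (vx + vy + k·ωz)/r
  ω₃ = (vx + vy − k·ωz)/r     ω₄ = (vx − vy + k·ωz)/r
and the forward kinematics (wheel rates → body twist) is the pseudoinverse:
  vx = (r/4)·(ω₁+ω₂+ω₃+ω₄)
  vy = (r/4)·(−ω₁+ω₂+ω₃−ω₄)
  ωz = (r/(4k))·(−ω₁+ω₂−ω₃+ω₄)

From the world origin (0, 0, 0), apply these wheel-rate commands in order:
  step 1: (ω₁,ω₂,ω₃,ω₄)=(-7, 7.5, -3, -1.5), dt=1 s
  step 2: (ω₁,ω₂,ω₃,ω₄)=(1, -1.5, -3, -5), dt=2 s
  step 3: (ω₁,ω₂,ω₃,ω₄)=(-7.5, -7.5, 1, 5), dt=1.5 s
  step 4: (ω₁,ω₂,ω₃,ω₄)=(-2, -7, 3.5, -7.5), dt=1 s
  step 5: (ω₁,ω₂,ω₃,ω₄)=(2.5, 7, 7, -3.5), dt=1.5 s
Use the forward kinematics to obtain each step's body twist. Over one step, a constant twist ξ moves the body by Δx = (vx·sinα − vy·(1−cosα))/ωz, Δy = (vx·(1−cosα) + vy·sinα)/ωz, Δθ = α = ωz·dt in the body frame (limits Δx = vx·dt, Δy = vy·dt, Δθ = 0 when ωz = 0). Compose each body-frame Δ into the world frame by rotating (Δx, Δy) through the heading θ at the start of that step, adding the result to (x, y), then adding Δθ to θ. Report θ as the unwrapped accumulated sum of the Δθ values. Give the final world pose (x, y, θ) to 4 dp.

(-0.1679, -0.4240, -1.0714)

step 1: ξ=(vx,vy,ωz)=(-0.1000, 0.3250, 1.4286), dt=1.0 → body Δ=(-0.2645, 0.1651, 1.4286) → world pose (-0.2645, 0.1651, 1.4286)
step 2: ξ=(vx,vy,ωz)=(-0.2125, -0.0125, -0.4018), dt=2.0 → body Δ=(-0.3902, 0.1394, -0.8036) → world pose (-0.4578, -0.2014, 0.6250)
step 3: ξ=(vx,vy,ωz)=(-0.2250, -0.1000, 0.3571), dt=1.5 → body Δ=(-0.2824, -0.2312, 0.5357) → world pose (-0.5515, -0.5541, 1.1607)
step 4: ξ=(vx,vy,ωz)=(-0.3250, 0.1500, -1.4286), dt=1.0 → body Δ=(-0.1351, 0.2992, -1.4286) → world pose (-0.8798, -0.5587, -0.2679)
step 5: ξ=(vx,vy,ωz)=(0.3250, 0.3750, -0.5357), dt=1.5 → body Δ=(0.6508, 0.3183, -0.8036) → world pose (-0.1679, -0.4240, -1.0714)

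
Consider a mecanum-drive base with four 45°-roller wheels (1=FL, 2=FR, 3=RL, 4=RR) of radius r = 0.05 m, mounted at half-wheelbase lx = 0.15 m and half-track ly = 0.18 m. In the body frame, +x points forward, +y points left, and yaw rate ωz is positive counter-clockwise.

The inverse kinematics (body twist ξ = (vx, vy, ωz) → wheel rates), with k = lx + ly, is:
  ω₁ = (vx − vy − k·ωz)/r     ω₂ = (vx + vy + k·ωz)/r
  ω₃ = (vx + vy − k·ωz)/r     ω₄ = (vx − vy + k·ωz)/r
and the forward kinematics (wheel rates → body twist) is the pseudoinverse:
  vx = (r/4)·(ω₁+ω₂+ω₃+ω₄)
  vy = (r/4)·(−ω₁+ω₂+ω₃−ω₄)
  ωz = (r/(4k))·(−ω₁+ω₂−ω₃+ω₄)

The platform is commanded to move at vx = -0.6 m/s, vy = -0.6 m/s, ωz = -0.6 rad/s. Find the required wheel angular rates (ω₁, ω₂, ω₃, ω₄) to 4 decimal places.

k = lx + ly = 0.15 + 0.18 = 0.3300;  k·ωz = 0.3300·-0.6 = -0.1980
ω₁ (FL) = (vx − vy − k·ωz)/r = 0.1980/0.05 = 3.9600
ω₂ (FR) = (vx + vy + k·ωz)/r = -1.3980/0.05 = -27.9600
ω₃ (RL) = (vx + vy − k·ωz)/r = -1.0020/0.05 = -20.0400
ω₄ (RR) = (vx − vy + k·ωz)/r = -0.1980/0.05 = -3.9600

(3.9600, -27.9600, -20.0400, -3.9600)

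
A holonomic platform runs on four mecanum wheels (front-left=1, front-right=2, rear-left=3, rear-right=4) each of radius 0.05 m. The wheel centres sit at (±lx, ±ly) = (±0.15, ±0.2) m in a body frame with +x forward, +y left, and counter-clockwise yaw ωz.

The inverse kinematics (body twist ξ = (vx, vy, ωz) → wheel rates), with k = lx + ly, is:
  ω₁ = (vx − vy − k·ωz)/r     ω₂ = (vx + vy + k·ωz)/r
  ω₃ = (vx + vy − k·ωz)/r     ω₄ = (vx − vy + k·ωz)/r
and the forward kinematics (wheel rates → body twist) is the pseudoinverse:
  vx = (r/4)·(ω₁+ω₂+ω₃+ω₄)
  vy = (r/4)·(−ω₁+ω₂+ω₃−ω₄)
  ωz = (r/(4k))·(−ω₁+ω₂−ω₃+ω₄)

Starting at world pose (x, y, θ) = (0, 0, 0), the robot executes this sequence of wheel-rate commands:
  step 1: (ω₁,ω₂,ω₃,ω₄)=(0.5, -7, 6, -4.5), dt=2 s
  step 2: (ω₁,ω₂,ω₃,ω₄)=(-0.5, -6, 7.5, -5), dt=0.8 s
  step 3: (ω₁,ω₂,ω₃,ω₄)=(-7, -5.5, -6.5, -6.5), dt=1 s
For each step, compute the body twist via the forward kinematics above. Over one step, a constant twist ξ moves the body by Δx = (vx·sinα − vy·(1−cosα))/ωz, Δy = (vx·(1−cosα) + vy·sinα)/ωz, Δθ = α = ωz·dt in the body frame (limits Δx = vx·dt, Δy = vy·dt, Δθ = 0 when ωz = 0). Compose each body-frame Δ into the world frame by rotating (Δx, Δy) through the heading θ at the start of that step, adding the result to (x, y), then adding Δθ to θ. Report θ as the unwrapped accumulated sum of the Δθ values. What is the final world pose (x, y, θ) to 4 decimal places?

step 1: ξ=(vx,vy,ωz)=(-0.0625, 0.0375, -0.6429), dt=2.0 → body Δ=(-0.0514, 0.1259, -1.2857) → world pose (-0.0514, 0.1259, -1.2857)
step 2: ξ=(vx,vy,ωz)=(-0.0500, 0.0875, -0.6429), dt=0.8 → body Δ=(-0.0207, 0.0770, -0.5143) → world pose (0.0167, 0.1673, -1.8000)
step 3: ξ=(vx,vy,ωz)=(-0.3188, 0.0188, 0.0536), dt=1.0 → body Δ=(-0.3191, 0.0102, 0.0536) → world pose (0.0992, 0.4758, -1.7464)

(0.0992, 0.4758, -1.7464)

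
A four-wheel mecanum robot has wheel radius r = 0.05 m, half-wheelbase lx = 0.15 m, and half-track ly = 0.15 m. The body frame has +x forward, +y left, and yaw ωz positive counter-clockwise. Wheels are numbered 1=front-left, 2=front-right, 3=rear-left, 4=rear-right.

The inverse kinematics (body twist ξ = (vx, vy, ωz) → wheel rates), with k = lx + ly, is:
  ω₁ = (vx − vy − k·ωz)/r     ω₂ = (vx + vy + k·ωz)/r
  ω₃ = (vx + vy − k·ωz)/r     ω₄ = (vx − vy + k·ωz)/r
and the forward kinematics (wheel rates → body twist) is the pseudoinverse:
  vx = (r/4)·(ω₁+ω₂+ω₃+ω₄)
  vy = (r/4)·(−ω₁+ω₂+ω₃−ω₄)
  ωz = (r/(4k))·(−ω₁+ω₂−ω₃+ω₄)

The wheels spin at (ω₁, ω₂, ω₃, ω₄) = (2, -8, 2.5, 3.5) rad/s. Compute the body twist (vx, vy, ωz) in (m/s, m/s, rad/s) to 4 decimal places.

(0.0000, -0.1375, -0.3750)

k = lx + ly = 0.15 + 0.15 = 0.3000
ω₁+ω₂+ω₃+ω₄ = 0.0000  →  vx = (0.05/4)·0.0000 = 0.0000
−ω₁+ω₂+ω₃−ω₄ = -11.0000  →  vy = (0.05/4)·-11.0000 = -0.1375
−ω₁+ω₂−ω₃+ω₄ = -9.0000  →  ωz = (0.05/1.2000)·-9.0000 = -0.3750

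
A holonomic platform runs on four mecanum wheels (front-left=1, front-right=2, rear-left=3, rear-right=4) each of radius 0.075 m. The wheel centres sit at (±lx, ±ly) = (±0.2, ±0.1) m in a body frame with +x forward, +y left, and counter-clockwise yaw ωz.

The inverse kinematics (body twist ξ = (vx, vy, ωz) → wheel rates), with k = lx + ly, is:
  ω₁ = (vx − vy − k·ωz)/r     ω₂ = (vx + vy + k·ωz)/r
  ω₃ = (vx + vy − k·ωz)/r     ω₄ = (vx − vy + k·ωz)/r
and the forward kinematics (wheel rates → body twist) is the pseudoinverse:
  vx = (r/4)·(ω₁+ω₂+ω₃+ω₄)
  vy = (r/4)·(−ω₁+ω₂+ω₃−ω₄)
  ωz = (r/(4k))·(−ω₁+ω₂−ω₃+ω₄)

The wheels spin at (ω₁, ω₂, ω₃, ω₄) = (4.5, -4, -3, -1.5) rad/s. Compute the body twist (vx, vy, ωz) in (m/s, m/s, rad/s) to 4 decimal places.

(-0.0750, -0.1875, -0.4375)

k = lx + ly = 0.2 + 0.1 = 0.3000
ω₁+ω₂+ω₃+ω₄ = -4.0000  →  vx = (0.075/4)·-4.0000 = -0.0750
−ω₁+ω₂+ω₃−ω₄ = -10.0000  →  vy = (0.075/4)·-10.0000 = -0.1875
−ω₁+ω₂−ω₃+ω₄ = -7.0000  →  ωz = (0.075/1.2000)·-7.0000 = -0.4375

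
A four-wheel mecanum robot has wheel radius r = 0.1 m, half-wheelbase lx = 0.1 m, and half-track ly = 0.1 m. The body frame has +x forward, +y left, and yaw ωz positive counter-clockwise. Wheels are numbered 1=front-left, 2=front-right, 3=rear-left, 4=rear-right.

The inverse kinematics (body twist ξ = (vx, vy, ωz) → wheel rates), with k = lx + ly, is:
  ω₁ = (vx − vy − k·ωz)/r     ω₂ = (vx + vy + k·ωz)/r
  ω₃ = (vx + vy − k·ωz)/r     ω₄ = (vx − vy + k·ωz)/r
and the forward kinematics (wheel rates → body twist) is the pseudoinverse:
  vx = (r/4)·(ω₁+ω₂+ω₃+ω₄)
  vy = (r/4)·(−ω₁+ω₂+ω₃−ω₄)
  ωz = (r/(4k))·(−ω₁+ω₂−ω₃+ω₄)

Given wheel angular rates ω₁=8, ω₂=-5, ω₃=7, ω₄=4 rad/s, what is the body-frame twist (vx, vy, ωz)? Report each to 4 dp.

k = lx + ly = 0.1 + 0.1 = 0.2000
ω₁+ω₂+ω₃+ω₄ = 14.0000  →  vx = (0.1/4)·14.0000 = 0.3500
−ω₁+ω₂+ω₃−ω₄ = -10.0000  →  vy = (0.1/4)·-10.0000 = -0.2500
−ω₁+ω₂−ω₃+ω₄ = -16.0000  →  ωz = (0.1/0.8000)·-16.0000 = -2.0000

(0.3500, -0.2500, -2.0000)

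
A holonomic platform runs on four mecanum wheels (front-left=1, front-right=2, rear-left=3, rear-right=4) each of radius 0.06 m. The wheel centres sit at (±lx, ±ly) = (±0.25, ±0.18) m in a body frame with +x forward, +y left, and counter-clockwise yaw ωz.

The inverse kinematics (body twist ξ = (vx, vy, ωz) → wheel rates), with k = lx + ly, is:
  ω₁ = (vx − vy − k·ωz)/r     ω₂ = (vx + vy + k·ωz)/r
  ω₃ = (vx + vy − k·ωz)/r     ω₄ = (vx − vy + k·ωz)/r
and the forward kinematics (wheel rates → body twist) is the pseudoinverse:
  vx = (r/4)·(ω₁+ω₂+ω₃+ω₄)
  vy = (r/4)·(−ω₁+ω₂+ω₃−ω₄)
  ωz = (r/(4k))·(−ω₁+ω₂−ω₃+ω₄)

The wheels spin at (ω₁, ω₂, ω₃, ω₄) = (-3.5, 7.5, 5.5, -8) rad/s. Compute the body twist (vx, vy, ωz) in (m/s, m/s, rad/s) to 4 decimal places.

(0.0225, 0.3675, -0.0872)

k = lx + ly = 0.25 + 0.18 = 0.4300
ω₁+ω₂+ω₃+ω₄ = 1.5000  →  vx = (0.06/4)·1.5000 = 0.0225
−ω₁+ω₂+ω₃−ω₄ = 24.5000  →  vy = (0.06/4)·24.5000 = 0.3675
−ω₁+ω₂−ω₃+ω₄ = -2.5000  →  ωz = (0.06/1.7200)·-2.5000 = -0.0872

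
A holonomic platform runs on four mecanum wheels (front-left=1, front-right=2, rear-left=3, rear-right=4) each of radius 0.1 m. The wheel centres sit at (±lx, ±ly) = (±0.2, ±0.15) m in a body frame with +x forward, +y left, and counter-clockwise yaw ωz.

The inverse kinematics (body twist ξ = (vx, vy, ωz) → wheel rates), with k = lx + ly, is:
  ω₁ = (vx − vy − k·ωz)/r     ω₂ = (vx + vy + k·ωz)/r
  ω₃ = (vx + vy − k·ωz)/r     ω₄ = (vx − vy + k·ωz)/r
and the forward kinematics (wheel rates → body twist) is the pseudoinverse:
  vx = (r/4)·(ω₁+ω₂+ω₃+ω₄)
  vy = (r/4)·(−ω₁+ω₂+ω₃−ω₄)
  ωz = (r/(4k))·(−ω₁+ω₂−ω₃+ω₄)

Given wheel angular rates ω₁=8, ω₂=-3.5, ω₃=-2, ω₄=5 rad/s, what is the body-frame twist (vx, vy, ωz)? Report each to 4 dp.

(0.1875, -0.4625, -0.3214)

k = lx + ly = 0.2 + 0.15 = 0.3500
ω₁+ω₂+ω₃+ω₄ = 7.5000  →  vx = (0.1/4)·7.5000 = 0.1875
−ω₁+ω₂+ω₃−ω₄ = -18.5000  →  vy = (0.1/4)·-18.5000 = -0.4625
−ω₁+ω₂−ω₃+ω₄ = -4.5000  →  ωz = (0.1/1.4000)·-4.5000 = -0.3214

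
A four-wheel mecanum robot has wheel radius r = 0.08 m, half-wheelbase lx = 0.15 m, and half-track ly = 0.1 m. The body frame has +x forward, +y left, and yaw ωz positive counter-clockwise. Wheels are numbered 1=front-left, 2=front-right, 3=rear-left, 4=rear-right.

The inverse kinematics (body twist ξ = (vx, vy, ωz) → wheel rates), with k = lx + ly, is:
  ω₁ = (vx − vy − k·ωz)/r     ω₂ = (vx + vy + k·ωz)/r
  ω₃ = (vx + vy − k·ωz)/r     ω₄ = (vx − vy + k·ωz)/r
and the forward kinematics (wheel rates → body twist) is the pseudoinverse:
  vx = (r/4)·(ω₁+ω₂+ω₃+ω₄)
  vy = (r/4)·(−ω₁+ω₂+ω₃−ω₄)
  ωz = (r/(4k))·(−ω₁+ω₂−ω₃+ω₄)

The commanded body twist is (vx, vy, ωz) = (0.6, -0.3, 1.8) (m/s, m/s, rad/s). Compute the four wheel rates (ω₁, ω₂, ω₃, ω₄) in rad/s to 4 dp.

(5.6250, 9.3750, -1.8750, 16.8750)

k = lx + ly = 0.15 + 0.1 = 0.2500;  k·ωz = 0.2500·1.8 = 0.4500
ω₁ (FL) = (vx − vy − k·ωz)/r = 0.4500/0.08 = 5.6250
ω₂ (FR) = (vx + vy + k·ωz)/r = 0.7500/0.08 = 9.3750
ω₃ (RL) = (vx + vy − k·ωz)/r = -0.1500/0.08 = -1.8750
ω₄ (RR) = (vx − vy + k·ωz)/r = 1.3500/0.08 = 16.8750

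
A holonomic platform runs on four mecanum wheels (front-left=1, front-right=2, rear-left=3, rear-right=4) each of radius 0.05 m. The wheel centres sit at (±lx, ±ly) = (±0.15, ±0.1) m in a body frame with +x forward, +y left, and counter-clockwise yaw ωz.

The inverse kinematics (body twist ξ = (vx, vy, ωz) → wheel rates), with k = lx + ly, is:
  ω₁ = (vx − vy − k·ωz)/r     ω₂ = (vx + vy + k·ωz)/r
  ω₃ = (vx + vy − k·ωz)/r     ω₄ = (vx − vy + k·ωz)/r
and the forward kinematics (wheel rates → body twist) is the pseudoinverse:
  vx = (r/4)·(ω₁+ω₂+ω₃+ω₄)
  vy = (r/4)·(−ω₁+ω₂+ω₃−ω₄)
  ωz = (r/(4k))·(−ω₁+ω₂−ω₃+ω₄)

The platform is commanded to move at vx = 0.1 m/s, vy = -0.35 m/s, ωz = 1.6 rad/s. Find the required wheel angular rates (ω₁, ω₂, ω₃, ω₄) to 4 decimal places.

(1.0000, 3.0000, -13.0000, 17.0000)

k = lx + ly = 0.15 + 0.1 = 0.2500;  k·ωz = 0.2500·1.6 = 0.4000
ω₁ (FL) = (vx − vy − k·ωz)/r = 0.0500/0.05 = 1.0000
ω₂ (FR) = (vx + vy + k·ωz)/r = 0.1500/0.05 = 3.0000
ω₃ (RL) = (vx + vy − k·ωz)/r = -0.6500/0.05 = -13.0000
ω₄ (RR) = (vx − vy + k·ωz)/r = 0.8500/0.05 = 17.0000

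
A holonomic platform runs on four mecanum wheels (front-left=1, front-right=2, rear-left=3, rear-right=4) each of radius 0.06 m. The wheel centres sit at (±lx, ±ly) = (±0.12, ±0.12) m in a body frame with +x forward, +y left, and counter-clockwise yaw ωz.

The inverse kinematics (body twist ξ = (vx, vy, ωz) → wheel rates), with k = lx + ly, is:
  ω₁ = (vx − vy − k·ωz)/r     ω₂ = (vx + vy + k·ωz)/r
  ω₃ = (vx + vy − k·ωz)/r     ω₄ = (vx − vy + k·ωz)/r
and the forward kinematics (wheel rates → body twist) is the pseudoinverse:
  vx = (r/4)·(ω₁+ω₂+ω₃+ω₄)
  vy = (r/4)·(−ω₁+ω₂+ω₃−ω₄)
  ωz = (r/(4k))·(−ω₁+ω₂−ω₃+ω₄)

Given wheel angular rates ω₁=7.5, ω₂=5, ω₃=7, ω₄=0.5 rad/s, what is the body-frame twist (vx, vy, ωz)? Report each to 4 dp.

k = lx + ly = 0.12 + 0.12 = 0.2400
ω₁+ω₂+ω₃+ω₄ = 20.0000  →  vx = (0.06/4)·20.0000 = 0.3000
−ω₁+ω₂+ω₃−ω₄ = 4.0000  →  vy = (0.06/4)·4.0000 = 0.0600
−ω₁+ω₂−ω₃+ω₄ = -9.0000  →  ωz = (0.06/0.9600)·-9.0000 = -0.5625

(0.3000, 0.0600, -0.5625)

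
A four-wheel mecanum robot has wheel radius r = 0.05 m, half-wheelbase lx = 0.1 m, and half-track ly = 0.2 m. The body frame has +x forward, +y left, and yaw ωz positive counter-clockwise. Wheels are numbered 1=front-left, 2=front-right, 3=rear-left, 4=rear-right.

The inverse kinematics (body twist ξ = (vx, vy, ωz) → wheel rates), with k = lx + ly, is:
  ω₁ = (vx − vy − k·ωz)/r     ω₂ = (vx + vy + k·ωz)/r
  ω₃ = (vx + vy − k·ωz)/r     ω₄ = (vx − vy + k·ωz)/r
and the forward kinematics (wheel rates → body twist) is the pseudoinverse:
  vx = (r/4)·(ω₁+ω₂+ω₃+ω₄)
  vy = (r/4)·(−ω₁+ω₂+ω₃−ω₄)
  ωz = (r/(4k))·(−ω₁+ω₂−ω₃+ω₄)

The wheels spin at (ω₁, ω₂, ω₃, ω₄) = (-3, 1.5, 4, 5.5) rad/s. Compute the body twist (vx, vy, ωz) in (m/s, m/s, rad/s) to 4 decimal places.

(0.1000, 0.0375, 0.2500)

k = lx + ly = 0.1 + 0.2 = 0.3000
ω₁+ω₂+ω₃+ω₄ = 8.0000  →  vx = (0.05/4)·8.0000 = 0.1000
−ω₁+ω₂+ω₃−ω₄ = 3.0000  →  vy = (0.05/4)·3.0000 = 0.0375
−ω₁+ω₂−ω₃+ω₄ = 6.0000  →  ωz = (0.05/1.2000)·6.0000 = 0.2500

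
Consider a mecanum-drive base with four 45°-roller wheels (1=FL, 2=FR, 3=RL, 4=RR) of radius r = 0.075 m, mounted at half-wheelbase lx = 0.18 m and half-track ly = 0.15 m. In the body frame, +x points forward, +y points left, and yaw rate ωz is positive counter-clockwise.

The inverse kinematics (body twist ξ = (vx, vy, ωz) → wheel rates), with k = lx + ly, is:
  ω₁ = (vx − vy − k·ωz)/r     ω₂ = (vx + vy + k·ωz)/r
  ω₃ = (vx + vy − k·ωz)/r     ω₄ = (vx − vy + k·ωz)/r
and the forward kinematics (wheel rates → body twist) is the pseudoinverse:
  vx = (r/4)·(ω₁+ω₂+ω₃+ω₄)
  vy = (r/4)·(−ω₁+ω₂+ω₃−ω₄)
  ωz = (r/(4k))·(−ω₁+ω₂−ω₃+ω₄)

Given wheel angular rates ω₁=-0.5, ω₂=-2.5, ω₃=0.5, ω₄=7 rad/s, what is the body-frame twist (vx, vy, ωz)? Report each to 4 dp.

(0.0844, -0.1594, 0.2557)

k = lx + ly = 0.18 + 0.15 = 0.3300
ω₁+ω₂+ω₃+ω₄ = 4.5000  →  vx = (0.075/4)·4.5000 = 0.0844
−ω₁+ω₂+ω₃−ω₄ = -8.5000  →  vy = (0.075/4)·-8.5000 = -0.1594
−ω₁+ω₂−ω₃+ω₄ = 4.5000  →  ωz = (0.075/1.3200)·4.5000 = 0.2557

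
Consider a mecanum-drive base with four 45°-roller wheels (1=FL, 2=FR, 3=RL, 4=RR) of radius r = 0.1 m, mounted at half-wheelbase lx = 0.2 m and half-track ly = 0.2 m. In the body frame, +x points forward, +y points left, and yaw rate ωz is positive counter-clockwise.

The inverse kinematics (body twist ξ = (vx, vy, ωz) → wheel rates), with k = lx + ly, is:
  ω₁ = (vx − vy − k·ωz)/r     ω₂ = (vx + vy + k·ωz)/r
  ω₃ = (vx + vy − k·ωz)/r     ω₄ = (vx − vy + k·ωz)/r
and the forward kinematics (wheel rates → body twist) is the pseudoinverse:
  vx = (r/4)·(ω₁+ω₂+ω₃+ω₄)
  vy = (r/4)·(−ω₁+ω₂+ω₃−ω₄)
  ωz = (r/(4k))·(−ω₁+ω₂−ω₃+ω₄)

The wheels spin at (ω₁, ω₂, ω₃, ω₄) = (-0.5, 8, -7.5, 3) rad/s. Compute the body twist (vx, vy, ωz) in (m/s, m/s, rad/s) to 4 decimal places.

(0.0750, -0.0500, 1.1875)

k = lx + ly = 0.2 + 0.2 = 0.4000
ω₁+ω₂+ω₃+ω₄ = 3.0000  →  vx = (0.1/4)·3.0000 = 0.0750
−ω₁+ω₂+ω₃−ω₄ = -2.0000  →  vy = (0.1/4)·-2.0000 = -0.0500
−ω₁+ω₂−ω₃+ω₄ = 19.0000  →  ωz = (0.1/1.6000)·19.0000 = 1.1875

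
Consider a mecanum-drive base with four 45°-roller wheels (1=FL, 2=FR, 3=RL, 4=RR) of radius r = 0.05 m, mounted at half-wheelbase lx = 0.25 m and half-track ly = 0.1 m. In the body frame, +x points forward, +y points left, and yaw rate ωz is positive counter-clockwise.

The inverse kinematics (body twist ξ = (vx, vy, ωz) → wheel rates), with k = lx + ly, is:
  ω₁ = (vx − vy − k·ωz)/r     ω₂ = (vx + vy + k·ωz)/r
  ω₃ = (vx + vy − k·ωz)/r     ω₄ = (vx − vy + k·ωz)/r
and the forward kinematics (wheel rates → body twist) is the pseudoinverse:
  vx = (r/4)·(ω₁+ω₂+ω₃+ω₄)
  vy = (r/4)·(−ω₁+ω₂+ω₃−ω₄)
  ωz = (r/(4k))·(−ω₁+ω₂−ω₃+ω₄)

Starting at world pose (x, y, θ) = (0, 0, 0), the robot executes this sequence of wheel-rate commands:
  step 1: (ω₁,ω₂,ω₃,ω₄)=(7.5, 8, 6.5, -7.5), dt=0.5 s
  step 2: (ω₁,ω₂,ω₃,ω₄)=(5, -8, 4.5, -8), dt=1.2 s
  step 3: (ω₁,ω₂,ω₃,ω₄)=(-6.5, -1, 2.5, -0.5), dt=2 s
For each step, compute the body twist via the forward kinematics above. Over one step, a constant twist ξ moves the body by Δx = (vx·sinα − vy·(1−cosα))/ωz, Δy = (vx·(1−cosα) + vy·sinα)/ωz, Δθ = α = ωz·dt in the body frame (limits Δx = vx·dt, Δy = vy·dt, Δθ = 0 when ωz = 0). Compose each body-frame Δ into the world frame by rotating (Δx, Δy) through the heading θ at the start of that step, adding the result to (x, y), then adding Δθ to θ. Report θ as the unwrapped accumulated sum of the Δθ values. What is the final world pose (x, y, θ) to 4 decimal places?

(0.1872, 0.3376, -1.1554)

step 1: ξ=(vx,vy,ωz)=(0.1813, 0.1813, -0.4821), dt=0.5 → body Δ=(0.1006, 0.0789, -0.2411) → world pose (0.1006, 0.0789, -0.2411)
step 2: ξ=(vx,vy,ωz)=(-0.0813, -0.0062, -0.9107), dt=1.2 → body Δ=(-0.0829, 0.0421, -1.0929) → world pose (0.0301, 0.1395, -1.3339)
step 3: ξ=(vx,vy,ωz)=(-0.0688, 0.1062, 0.0893), dt=2.0 → body Δ=(-0.1557, 0.1991, 0.1786) → world pose (0.1872, 0.3376, -1.1554)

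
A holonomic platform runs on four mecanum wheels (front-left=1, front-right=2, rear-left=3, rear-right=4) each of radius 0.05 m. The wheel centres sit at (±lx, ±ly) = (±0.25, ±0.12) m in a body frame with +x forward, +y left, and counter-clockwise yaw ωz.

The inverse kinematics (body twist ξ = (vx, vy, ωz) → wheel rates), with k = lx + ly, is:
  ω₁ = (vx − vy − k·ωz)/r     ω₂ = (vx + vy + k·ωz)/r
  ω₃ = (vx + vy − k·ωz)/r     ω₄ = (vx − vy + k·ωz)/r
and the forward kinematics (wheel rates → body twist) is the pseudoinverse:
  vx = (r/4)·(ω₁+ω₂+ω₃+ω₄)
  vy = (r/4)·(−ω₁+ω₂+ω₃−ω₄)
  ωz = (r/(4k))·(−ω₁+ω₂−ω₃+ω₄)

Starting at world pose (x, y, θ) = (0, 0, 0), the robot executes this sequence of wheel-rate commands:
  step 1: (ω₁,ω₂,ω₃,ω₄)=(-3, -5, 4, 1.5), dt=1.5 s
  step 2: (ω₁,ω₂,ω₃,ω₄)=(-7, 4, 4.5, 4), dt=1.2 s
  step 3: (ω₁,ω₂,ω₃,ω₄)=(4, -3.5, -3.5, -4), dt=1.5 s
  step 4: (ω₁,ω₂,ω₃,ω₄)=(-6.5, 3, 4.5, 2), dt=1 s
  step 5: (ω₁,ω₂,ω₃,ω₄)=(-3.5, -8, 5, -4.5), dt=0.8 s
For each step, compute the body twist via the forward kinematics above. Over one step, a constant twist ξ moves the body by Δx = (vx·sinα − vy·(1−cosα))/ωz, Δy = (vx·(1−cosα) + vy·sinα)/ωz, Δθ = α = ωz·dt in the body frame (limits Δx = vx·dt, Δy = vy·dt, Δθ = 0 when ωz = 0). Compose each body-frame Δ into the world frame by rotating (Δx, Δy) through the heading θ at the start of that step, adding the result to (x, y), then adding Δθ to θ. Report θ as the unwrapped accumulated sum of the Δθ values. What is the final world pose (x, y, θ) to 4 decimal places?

(-0.1413, 0.2671, -0.3497)

step 1: ξ=(vx,vy,ωz)=(-0.0312, 0.0063, -0.1520), dt=1.5 → body Δ=(-0.0454, 0.0146, -0.2280) → world pose (-0.0454, 0.0146, -0.2280)
step 2: ξ=(vx,vy,ωz)=(0.0688, 0.1438, 0.3547), dt=1.2 → body Δ=(0.0439, 0.1846, 0.4257) → world pose (0.0391, 0.1846, 0.1976)
step 3: ξ=(vx,vy,ωz)=(-0.0875, -0.0875, -0.2703), dt=1.5 → body Δ=(-0.1539, -0.1014, -0.4054) → world pose (-0.0919, 0.0549, -0.2078)
step 4: ξ=(vx,vy,ωz)=(0.0375, 0.1500, 0.2365), dt=1.0 → body Δ=(0.0195, 0.1530, 0.2365) → world pose (-0.0413, 0.2006, 0.0287)
step 5: ξ=(vx,vy,ωz)=(-0.1375, 0.0625, -0.4730), dt=0.8 → body Δ=(-0.0980, 0.0694, -0.3784) → world pose (-0.1413, 0.2671, -0.3497)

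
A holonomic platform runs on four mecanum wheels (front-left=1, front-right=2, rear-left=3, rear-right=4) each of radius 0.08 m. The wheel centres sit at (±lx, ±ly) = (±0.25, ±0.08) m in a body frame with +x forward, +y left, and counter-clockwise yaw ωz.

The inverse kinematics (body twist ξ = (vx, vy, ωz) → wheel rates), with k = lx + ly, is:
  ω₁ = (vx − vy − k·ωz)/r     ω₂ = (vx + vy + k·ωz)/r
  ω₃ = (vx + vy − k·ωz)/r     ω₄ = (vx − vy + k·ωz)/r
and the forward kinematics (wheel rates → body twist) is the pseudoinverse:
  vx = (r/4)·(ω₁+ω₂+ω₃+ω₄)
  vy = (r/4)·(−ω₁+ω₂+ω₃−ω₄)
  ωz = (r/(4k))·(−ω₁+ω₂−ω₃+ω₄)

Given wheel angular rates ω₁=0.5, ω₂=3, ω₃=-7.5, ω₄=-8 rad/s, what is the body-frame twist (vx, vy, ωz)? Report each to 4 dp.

k = lx + ly = 0.25 + 0.08 = 0.3300
ω₁+ω₂+ω₃+ω₄ = -12.0000  →  vx = (0.08/4)·-12.0000 = -0.2400
−ω₁+ω₂+ω₃−ω₄ = 3.0000  →  vy = (0.08/4)·3.0000 = 0.0600
−ω₁+ω₂−ω₃+ω₄ = 2.0000  →  ωz = (0.08/1.3200)·2.0000 = 0.1212

(-0.2400, 0.0600, 0.1212)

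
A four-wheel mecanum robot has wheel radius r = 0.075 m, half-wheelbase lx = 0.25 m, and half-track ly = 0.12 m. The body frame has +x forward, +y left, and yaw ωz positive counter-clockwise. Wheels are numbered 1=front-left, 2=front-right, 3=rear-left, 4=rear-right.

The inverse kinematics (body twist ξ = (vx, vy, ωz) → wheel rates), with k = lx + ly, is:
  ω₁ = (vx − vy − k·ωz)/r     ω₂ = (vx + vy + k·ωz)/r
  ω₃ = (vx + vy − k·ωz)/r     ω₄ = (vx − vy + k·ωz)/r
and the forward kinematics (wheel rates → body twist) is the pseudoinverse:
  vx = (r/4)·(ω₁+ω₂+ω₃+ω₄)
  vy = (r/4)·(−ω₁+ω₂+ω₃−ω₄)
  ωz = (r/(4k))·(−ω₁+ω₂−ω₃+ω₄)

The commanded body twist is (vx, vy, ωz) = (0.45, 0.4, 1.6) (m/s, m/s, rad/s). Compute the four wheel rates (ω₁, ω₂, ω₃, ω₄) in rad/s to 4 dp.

(-7.2267, 19.2267, 3.4400, 8.5600)

k = lx + ly = 0.25 + 0.12 = 0.3700;  k·ωz = 0.3700·1.6 = 0.5920
ω₁ (FL) = (vx − vy − k·ωz)/r = -0.5420/0.075 = -7.2267
ω₂ (FR) = (vx + vy + k·ωz)/r = 1.4420/0.075 = 19.2267
ω₃ (RL) = (vx + vy − k·ωz)/r = 0.2580/0.075 = 3.4400
ω₄ (RR) = (vx − vy + k·ωz)/r = 0.6420/0.075 = 8.5600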